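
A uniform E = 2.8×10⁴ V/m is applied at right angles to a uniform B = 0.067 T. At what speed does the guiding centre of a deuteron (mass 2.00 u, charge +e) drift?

v_d ≈ 4.2×10⁵ m/s

The E×B drift speed is v_d = E/B.
v_d = 2.8×10⁴/0.067 = 4.2×10⁵ m/s.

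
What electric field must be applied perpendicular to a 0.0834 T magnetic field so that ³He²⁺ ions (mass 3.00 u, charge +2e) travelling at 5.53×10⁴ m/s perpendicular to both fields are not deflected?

E = 4610 V/m

For straight-line motion qE = qvB, so E = vB.
E = 5.53×10⁴ × 0.0834 = 4610 V/m.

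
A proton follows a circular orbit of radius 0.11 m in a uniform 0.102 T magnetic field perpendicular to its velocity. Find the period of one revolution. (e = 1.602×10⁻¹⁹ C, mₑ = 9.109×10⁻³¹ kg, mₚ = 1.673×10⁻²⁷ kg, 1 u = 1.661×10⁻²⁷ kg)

T ≈ 6.43×10⁻⁷ s

The cyclotron period depends only on m, q, B: T = 2πm/(|q|B).
T = 2π(1.673×10⁻²⁷)/((1.602×10⁻¹⁹)(0.102)) ≈ 6.43×10⁻⁷ s.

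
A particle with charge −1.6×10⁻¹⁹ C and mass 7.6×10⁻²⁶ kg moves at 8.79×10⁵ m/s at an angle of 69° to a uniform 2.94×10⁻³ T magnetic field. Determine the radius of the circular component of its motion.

r ≈ 133 m

v⊥ = v sinθ = 8.79×10⁵·sin69° ≈ 8.206×10⁵ m/s.
r = m v⊥/(|q|B) = (7.6×10⁻²⁶)(8.206×10⁵)/((1.6×10⁻¹⁹)(2.94×10⁻³)) ≈ 133 m.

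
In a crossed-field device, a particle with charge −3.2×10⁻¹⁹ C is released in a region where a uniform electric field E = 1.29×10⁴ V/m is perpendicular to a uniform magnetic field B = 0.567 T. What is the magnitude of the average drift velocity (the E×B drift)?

v_d ≈ 2.28×10⁴ m/s

In crossed fields the guiding centre drifts at v_d = |E×B|/B² = E/B, independent of charge and mass.
v_d = 1.29×10⁴/0.567 = 2.28×10⁴ m/s.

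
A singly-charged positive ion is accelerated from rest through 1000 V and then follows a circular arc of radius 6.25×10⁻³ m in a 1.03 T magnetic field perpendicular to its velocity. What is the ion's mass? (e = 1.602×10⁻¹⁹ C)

m ≈ 3.32×10⁻²⁷ kg

Combine |q|V = ½mv² and r = mv/(|q|B): eliminate v to get m = qB²r²/(2V).
m = (1.602×10⁻¹⁹)(1.03)²(6.25×10⁻³)²/(2·1000) ≈ 3.32×10⁻²⁷ kg.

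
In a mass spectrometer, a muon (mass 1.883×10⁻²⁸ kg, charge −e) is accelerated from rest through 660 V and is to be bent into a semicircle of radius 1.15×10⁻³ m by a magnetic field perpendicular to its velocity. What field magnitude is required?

v = √(2|q|V/m) = √(2·1.602×10⁻¹⁹·660/1.883×10⁻²⁸) ≈ 1.060×10⁶ m/s.
B = mv/(|q|r) = (1.883×10⁻²⁸)(1.060×10⁶)/((1.602×10⁻¹⁹)(1.15×10⁻³)) ≈ 1.08 T.

B ≈ 1.08 T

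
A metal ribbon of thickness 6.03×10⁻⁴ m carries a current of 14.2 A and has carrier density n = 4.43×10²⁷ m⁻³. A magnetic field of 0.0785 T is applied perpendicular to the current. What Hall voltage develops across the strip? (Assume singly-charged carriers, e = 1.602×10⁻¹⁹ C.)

V_H ≈ 2.60×10⁻⁶ V

V_H = IB/(n e t).
V_H = (14.2)(0.0785)/((4.43×10²⁷)(1.602×10⁻¹⁹)(6.03×10⁻⁴)) ≈ 2.60×10⁻⁶ V.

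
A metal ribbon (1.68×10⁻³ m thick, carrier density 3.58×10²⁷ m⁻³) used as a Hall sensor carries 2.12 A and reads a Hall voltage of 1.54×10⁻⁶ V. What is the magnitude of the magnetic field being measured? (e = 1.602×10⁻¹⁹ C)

B ≈ 0.700 T

From V_H = IB/(n e t), B = V_H n e t / I.
B = (1.54×10⁻⁶)(3.58×10²⁷)(1.602×10⁻¹⁹)(1.68×10⁻³)/2.12 ≈ 0.700 T.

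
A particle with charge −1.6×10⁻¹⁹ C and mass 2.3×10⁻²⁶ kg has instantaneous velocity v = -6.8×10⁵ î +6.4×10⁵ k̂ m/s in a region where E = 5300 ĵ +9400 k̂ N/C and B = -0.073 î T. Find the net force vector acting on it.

v×B = (0, -4.67×10⁴, 0) N/C.
E + v×B = (0, -4.14×10⁴, 9400) N/C.
F = q(E + v×B) = (−1.6×10⁻¹⁹ C)·(0, -4.14×10⁴, 9400) = (0, 6.63×10⁻¹⁵, -1.50×10⁻¹⁵) N.

F ≈ (0, 6.63×10⁻¹⁵, -1.50×10⁻¹⁵) N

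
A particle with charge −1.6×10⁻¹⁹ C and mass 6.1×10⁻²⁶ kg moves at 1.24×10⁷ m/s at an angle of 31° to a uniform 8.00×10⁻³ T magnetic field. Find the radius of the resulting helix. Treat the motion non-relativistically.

r ≈ 304 m

v⊥ = v sinθ = 1.24×10⁷·sin31° ≈ 6.386×10⁶ m/s.
r = m v⊥/(|q|B) = (6.1×10⁻²⁶)(6.386×10⁶)/((1.6×10⁻¹⁹)(8.00×10⁻³)) ≈ 304 m.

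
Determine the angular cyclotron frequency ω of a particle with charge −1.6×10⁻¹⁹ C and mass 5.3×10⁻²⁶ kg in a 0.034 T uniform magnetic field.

ω = |q|B/m.
ω = (1.6×10⁻¹⁹)(0.034)/5.3×10⁻²⁶ ≈ 1.0×10⁵ rad/s.

ω ≈ 1.0×10⁵ rad/s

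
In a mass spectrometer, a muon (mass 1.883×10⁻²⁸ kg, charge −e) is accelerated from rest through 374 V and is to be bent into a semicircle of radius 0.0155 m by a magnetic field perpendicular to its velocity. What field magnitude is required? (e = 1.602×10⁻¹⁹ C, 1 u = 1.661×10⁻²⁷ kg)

v = √(2|q|V/m) = √(2·1.602×10⁻¹⁹·374/1.883×10⁻²⁸) ≈ 7.977×10⁵ m/s.
B = mv/(|q|r) = (1.883×10⁻²⁸)(7.977×10⁵)/((1.602×10⁻¹⁹)(0.0155)) ≈ 0.0605 T.

B ≈ 0.0605 T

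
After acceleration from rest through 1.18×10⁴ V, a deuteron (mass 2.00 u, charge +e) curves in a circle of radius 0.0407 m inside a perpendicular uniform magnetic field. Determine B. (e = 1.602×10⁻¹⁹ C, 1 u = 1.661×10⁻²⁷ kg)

B ≈ 0.544 T

v = √(2|q|V/m) = √(2·1.602×10⁻¹⁹·1.18×10⁴/3.322×10⁻²⁷) ≈ 1.067×10⁶ m/s.
B = mv/(|q|r) = (3.322×10⁻²⁷)(1.067×10⁶)/((1.602×10⁻¹⁹)(0.0407)) ≈ 0.544 T.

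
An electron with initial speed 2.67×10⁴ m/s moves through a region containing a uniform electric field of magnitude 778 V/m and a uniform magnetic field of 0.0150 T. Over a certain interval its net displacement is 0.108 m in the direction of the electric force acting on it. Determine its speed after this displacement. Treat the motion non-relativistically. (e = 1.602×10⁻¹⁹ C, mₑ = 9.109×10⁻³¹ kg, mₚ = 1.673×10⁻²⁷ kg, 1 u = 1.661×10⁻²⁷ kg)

B does no work; ΔKE = |q|E d.
½mv_f² = ½mv₀² + |q|Ed = ½(9.109×10⁻³¹)(2.67×10⁴)² + (1.602×10⁻¹⁹)(778)(0.108) ≈ 3.247×10⁻²² J + 1.346×10⁻¹⁷ J ≈ 1.346×10⁻¹⁷ J.
v_f = √(2·1.346×10⁻¹⁷/9.109×10⁻³¹) ≈ 5.44×10⁶ m/s.

v_f ≈ 5.44×10⁶ m/s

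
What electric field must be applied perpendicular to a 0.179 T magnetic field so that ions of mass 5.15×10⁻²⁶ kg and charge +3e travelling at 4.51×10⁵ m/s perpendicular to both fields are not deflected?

E = 8.07×10⁴ V/m

For straight-line motion qE = qvB, so E = vB.
E = 4.51×10⁵ × 0.179 = 8.07×10⁴ V/m.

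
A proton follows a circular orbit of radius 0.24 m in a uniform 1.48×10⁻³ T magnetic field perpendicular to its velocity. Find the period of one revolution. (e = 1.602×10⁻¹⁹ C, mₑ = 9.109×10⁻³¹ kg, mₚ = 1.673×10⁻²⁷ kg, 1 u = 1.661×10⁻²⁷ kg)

T ≈ 4.43×10⁻⁵ s

The cyclotron period depends only on m, q, B: T = 2πm/(|q|B).
T = 2π(1.673×10⁻²⁷)/((1.602×10⁻¹⁹)(1.48×10⁻³)) ≈ 4.43×10⁻⁵ s.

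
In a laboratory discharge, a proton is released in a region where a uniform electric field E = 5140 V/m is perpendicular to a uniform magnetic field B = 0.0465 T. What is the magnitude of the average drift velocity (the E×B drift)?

v_d ≈ 1.11×10⁵ m/s

In crossed fields the guiding centre drifts at v_d = |E×B|/B² = E/B, independent of charge and mass.
v_d = 5140/0.0465 = 1.11×10⁵ m/s.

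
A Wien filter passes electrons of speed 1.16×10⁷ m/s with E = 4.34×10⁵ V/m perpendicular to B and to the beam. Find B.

Balance of forces in the selector: qE = qvB ⇒ B = E/v.
B = 4.34×10⁵/1.16×10⁷ = 0.0374 T.

B = 0.0374 T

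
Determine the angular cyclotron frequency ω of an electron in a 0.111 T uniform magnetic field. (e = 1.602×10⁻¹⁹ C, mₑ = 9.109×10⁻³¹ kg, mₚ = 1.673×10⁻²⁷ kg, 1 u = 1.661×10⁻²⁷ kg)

ω = |q|B/m.
ω = (1.602×10⁻¹⁹)(0.111)/9.109×10⁻³¹ ≈ 1.95×10¹⁰ rad/s.

ω ≈ 1.95×10¹⁰ rad/s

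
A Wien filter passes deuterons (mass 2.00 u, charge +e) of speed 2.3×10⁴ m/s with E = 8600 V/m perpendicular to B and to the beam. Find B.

Balance of forces in the selector: qE = qvB ⇒ B = E/v.
B = 8600/2.3×10⁴ = 0.37 T.

B = 0.37 T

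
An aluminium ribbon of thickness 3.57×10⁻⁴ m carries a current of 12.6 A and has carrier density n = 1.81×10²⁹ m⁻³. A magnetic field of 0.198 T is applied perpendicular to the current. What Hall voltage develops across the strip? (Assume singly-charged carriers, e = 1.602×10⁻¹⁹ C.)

V_H ≈ 2.41×10⁻⁷ V

V_H = IB/(n e t).
V_H = (12.6)(0.198)/((1.81×10²⁹)(1.602×10⁻¹⁹)(3.57×10⁻⁴)) ≈ 2.41×10⁻⁷ V.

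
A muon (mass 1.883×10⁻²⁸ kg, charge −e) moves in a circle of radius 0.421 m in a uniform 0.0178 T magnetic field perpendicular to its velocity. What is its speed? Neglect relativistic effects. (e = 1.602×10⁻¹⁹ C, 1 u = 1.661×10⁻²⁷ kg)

From |q|vB = mv²/r, v = |q|Br/m.
v = (1.602×10⁻¹⁹)(0.0178)(0.421)/1.883×10⁻²⁸ ≈ 6.38×10⁶ m/s.

v ≈ 6.38×10⁶ m/s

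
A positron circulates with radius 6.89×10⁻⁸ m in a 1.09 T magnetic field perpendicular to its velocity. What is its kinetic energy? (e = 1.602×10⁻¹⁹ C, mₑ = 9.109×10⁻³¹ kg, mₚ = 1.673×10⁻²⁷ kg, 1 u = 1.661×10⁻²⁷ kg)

KE ≈ 4.96×10⁻⁴ eV

v = |q|Br/m, then KE = ½mv² = (qBr)²/(2m).
v = (1.602×10⁻¹⁹)(1.09)(6.89×10⁻⁸)/9.109×10⁻³¹ ≈ 1.321×10⁴ m/s.
KE = ½(9.109×10⁻³¹)(1.321×10⁴)² ≈ 7.95×10⁻²³ J = 4.96×10⁻⁴ eV.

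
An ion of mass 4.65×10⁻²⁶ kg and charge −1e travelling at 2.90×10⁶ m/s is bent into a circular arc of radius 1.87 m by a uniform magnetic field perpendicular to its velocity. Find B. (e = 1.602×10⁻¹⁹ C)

From |q|vB = mv²/r, B = mv/(|q|r).
B = (4.65×10⁻²⁶)(2.90×10⁶)/((1.602×10⁻¹⁹)(1.87)) ≈ 0.450 T.

B ≈ 0.450 T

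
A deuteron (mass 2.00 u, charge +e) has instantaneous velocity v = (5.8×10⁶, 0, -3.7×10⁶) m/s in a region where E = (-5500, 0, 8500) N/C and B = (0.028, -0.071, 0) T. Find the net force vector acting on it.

F ≈ (-4.30×10⁻¹⁴, -1.66×10⁻¹⁴, -6.46×10⁻¹⁴) N

v×B = (-2.63×10⁵, -1.04×10⁵, -4.12×10⁵) N/C.
E + v×B = (-2.68×10⁵, -1.04×10⁵, -4.03×10⁵) N/C.
F = q(E + v×B) = (1.602×10⁻¹⁹ C)·(-2.68×10⁵, -1.04×10⁵, -4.03×10⁵) = (-4.30×10⁻¹⁴, -1.66×10⁻¹⁴, -6.46×10⁻¹⁴) N.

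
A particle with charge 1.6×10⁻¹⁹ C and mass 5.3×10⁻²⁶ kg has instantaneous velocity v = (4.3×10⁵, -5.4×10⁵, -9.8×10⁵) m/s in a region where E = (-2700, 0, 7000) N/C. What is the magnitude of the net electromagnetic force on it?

Only an electric field acts, so F = qE = (1.6×10⁻¹⁹ C)·(-2700, 0, 7000) = (-4.32×10⁻¹⁶, 0, 1.12×10⁻¹⁵) N.
|F| = 1.20×10⁻¹⁵ N.

|F| ≈ 1.20×10⁻¹⁵ N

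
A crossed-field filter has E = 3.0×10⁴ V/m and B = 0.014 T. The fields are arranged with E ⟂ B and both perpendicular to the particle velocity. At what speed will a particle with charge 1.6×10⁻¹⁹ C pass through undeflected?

For undeflected motion the electric and magnetic forces balance: qE = qvB.
v = E/B = 3.0×10⁴/0.014 = 2.1×10⁶ m/s.
The result is independent of the particle's charge and mass.

v = 2.1×10⁶ m/s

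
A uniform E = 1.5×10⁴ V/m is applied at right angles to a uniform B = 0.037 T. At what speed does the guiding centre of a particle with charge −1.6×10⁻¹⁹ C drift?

v_d ≈ 4.1×10⁵ m/s

In crossed fields the guiding centre drifts at v_d = |E×B|/B² = E/B, independent of charge and mass.
v_d = 1.5×10⁴/0.037 = 4.1×10⁵ m/s.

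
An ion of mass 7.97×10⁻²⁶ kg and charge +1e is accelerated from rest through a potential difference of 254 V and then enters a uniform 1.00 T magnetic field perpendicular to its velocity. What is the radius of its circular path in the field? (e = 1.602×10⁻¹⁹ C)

Acceleration: |q|V = ½mv² ⇒ v = √(2|q|V/m) = √(2·1.602×10⁻¹⁹·254/7.97×10⁻²⁶) ≈ 3.195×10⁴ m/s.
In the field: r = mv/(|q|B) = (7.97×10⁻²⁶)(3.195×10⁴)/((1.602×10⁻¹⁹)(1.00)) ≈ 0.0159 m.

r ≈ 0.0159 m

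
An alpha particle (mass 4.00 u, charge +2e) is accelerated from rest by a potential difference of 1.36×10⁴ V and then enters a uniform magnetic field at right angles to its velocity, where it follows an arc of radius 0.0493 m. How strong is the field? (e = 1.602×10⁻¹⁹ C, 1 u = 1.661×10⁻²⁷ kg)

v = √(2|q|V/m) = √(2·3.204×10⁻¹⁹·1.36×10⁴/6.644×10⁻²⁷) ≈ 1.145×10⁶ m/s.
B = mv/(|q|r) = (6.644×10⁻²⁷)(1.145×10⁶)/((3.204×10⁻¹⁹)(0.0493)) ≈ 0.482 T.

B ≈ 0.482 T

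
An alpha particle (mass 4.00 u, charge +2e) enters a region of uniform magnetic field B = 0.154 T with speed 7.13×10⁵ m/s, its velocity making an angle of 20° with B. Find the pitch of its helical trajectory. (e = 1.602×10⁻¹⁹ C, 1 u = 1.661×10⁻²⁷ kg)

p ≈ 0.567 m

v∥ = v cosθ = 7.13×10⁵·cos20° ≈ 6.700×10⁵ m/s.
T = 2πm/(|q|B) = 2π(6.644×10⁻²⁷)/((3.204×10⁻¹⁹)(0.154)) ≈ 8.461×10⁻⁷ s.
pitch = v∥ T = (6.700×10⁵)(8.461×10⁻⁷) ≈ 0.567 m.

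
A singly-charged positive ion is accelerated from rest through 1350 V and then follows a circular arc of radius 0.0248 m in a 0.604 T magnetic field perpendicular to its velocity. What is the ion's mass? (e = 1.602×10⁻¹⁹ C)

Combine |q|V = ½mv² and r = mv/(|q|B): eliminate v to get m = qB²r²/(2V).
m = (1.602×10⁻¹⁹)(0.604)²(0.0248)²/(2·1350) ≈ 1.33×10⁻²⁶ kg.

m ≈ 1.33×10⁻²⁶ kg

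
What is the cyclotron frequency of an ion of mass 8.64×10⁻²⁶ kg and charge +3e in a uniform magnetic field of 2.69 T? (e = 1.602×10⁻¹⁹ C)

f = |q|B/(2πm).
f = (4.806×10⁻¹⁹)(2.69)/(2π·8.64×10⁻²⁶) ≈ 2.38×10⁶ Hz.

f ≈ 2.38×10⁶ Hz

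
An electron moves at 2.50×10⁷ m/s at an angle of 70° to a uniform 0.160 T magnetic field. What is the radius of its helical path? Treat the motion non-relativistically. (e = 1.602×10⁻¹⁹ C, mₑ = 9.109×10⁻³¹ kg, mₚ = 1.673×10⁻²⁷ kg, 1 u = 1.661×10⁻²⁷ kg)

v⊥ = v sinθ = 2.50×10⁷·sin70° ≈ 2.349×10⁷ m/s.
r = m v⊥/(|q|B) = (9.109×10⁻³¹)(2.349×10⁷)/((1.602×10⁻¹⁹)(0.160)) ≈ 8.35×10⁻⁴ m.

r ≈ 8.35×10⁻⁴ m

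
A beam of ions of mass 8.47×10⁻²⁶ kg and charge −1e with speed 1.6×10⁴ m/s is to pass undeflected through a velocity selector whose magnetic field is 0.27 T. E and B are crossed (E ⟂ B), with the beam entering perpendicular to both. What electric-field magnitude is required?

For straight-line motion qE = qvB, so E = vB.
E = 1.6×10⁴ × 0.27 = 4300 V/m.

E = 4300 V/m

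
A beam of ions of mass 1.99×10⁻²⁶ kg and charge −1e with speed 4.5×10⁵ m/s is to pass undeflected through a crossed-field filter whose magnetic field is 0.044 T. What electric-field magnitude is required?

E = 2.0×10⁴ V/m

For straight-line motion qE = qvB, so E = vB.
E = 4.5×10⁵ × 0.044 = 2.0×10⁴ V/m.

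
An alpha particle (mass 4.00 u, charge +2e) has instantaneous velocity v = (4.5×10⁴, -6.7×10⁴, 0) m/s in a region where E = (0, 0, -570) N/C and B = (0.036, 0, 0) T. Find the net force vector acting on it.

v×B = (0, 0, 2410) N/C.
E + v×B = (0, 0, 1840) N/C.
F = q(E + v×B) = (3.204×10⁻¹⁹ C)·(0, 0, 1840) = (0, 0, 5.90×10⁻¹⁶) N.

F ≈ (0, 0, 5.90×10⁻¹⁶) N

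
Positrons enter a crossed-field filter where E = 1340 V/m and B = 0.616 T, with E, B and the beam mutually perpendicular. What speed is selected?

v = 2180 m/s

Zero net Lorentz force requires |qE| = |q v×B|, i.e. E = vB.
v = E/B = 1340/0.616 = 2180 m/s.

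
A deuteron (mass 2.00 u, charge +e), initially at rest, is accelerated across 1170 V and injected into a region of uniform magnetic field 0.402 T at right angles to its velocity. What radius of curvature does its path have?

Acceleration: |q|V = ½mv² ⇒ v = √(2|q|V/m) = √(2·1.602×10⁻¹⁹·1170/3.322×10⁻²⁷) ≈ 3.359×10⁵ m/s.
In the field: r = mv/(|q|B) = (3.322×10⁻²⁷)(3.359×10⁵)/((1.602×10⁻¹⁹)(0.402)) ≈ 0.0173 m.

r ≈ 0.0173 m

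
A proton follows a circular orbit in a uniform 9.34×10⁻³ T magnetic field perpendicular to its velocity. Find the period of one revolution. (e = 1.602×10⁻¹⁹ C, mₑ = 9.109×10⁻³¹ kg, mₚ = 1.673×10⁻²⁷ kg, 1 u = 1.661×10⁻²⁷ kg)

T ≈ 7.03×10⁻⁶ s

The cyclotron period depends only on m, q, B: T = 2πm/(|q|B).
T = 2π(1.673×10⁻²⁷)/((1.602×10⁻¹⁹)(9.34×10⁻³)) ≈ 7.03×10⁻⁶ s.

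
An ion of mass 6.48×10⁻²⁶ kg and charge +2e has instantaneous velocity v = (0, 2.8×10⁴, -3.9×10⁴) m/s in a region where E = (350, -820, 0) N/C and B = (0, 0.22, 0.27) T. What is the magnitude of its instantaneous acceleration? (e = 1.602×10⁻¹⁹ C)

|a| ≈ 8.16×10¹⁰ m/s²

v×B = (1.61×10⁴, 0, 0) N/C.
E + v×B = (1.65×10⁴, -820, 0) N/C.
F = q(E + v×B) = (3.204×10⁻¹⁹ C)·(1.65×10⁴, -820, 0) = (5.28×10⁻¹⁵, -2.63×10⁻¹⁶, 0) N.
|a| = |F|/m = 5.290×10⁻¹⁵/6.48×10⁻²⁶ ≈ 8.16×10¹⁰ m/s².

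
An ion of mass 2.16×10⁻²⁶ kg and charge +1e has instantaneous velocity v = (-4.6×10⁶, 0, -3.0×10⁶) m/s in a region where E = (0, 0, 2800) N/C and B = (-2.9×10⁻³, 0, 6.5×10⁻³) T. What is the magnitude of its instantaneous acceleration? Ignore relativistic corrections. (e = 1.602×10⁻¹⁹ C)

v×B = (0, 3.86×10⁴, 0) N/C.
E + v×B = (0, 3.86×10⁴, 2800) N/C.
F = q(E + v×B) = (1.602×10⁻¹⁹ C)·(0, 3.86×10⁴, 2800) = (0, 6.18×10⁻¹⁵, 4.49×10⁻¹⁶) N.
|a| = |F|/m = 6.200×10⁻¹⁵/2.16×10⁻²⁶ ≈ 2.87×10¹¹ m/s².

|a| ≈ 2.87×10¹¹ m/s²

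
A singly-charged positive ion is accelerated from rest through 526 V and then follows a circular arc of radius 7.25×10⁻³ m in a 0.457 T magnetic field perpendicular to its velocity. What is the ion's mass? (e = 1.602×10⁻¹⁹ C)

Combine |q|V = ½mv² and r = mv/(|q|B): eliminate v to get m = qB²r²/(2V).
m = (1.602×10⁻¹⁹)(0.457)²(7.25×10⁻³)²/(2·526) ≈ 1.67×10⁻²⁷ kg.

m ≈ 1.67×10⁻²⁷ kg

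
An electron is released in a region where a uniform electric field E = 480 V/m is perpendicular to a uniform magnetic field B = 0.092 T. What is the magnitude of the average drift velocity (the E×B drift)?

The steady drift has the magnetic force balancing the electric force, so v_d = E/B.
v_d = 480/0.092 = 5200 m/s.

v_d ≈ 5200 m/s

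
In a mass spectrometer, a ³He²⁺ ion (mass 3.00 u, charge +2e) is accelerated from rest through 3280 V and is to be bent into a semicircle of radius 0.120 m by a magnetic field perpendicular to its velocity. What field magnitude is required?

v = √(2|q|V/m) = √(2·3.204×10⁻¹⁹·3280/4.983×10⁻²⁷) ≈ 6.495×10⁵ m/s.
B = mv/(|q|r) = (4.983×10⁻²⁷)(6.495×10⁵)/((3.204×10⁻¹⁹)(0.120)) ≈ 0.0842 T.

B ≈ 0.0842 T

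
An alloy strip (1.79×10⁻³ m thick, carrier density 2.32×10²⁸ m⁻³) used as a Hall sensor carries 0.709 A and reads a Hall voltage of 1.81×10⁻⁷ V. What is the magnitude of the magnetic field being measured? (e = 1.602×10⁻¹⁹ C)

From V_H = IB/(n e t), B = V_H n e t / I.
B = (1.81×10⁻⁷)(2.32×10²⁸)(1.602×10⁻¹⁹)(1.79×10⁻³)/0.709 ≈ 1.70 T.

B ≈ 1.70 T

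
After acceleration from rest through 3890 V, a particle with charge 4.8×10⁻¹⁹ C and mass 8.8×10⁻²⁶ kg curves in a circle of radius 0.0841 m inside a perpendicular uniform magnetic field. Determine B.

v = √(2|q|V/m) = √(2·4.8×10⁻¹⁹·3890/8.8×10⁻²⁶) ≈ 2.060×10⁵ m/s.
B = mv/(|q|r) = (8.8×10⁻²⁶)(2.060×10⁵)/((4.8×10⁻¹⁹)(0.0841)) ≈ 0.449 T.

B ≈ 0.449 T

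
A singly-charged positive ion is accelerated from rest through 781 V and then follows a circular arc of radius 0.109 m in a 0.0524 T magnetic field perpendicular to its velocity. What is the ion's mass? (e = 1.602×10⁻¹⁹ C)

Combine |q|V = ½mv² and r = mv/(|q|B): eliminate v to get m = qB²r²/(2V).
m = (1.602×10⁻¹⁹)(0.0524)²(0.109)²/(2·781) ≈ 3.35×10⁻²⁷ kg.

m ≈ 3.35×10⁻²⁷ kg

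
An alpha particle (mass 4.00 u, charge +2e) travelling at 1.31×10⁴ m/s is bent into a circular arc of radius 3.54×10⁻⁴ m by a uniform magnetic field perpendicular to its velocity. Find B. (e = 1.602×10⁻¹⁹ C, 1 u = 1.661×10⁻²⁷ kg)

B ≈ 0.767 T

From |q|vB = mv²/r, B = mv/(|q|r).
B = (6.644×10⁻²⁷)(1.31×10⁴)/((3.204×10⁻¹⁹)(3.54×10⁻⁴)) ≈ 0.767 T.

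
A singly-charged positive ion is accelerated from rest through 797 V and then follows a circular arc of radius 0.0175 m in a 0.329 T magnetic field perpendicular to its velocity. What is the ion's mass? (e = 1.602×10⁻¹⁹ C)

m ≈ 3.33×10⁻²⁷ kg

Combine |q|V = ½mv² and r = mv/(|q|B): eliminate v to get m = qB²r²/(2V).
m = (1.602×10⁻¹⁹)(0.329)²(0.0175)²/(2·797) ≈ 3.33×10⁻²⁷ kg.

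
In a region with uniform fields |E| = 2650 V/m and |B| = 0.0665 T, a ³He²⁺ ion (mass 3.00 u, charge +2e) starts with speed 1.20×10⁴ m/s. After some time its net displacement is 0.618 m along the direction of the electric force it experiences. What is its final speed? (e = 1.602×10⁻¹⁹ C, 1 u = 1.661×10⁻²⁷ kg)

v_f ≈ 4.59×10⁵ m/s

B does no work; ΔKE = |q|E d.
½mv_f² = ½mv₀² + |q|Ed = ½(4.983×10⁻²⁷)(1.20×10⁴)² + (3.204×10⁻¹⁹)(2650)(0.618) ≈ 3.588×10⁻¹⁹ J + 5.247×10⁻¹⁶ J ≈ 5.251×10⁻¹⁶ J.
v_f = √(2·5.251×10⁻¹⁶/4.983×10⁻²⁷) ≈ 4.59×10⁵ m/s.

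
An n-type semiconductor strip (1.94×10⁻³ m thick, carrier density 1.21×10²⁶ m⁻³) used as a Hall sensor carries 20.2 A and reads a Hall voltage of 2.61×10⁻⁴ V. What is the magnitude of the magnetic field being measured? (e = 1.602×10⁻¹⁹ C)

B ≈ 0.486 T

From V_H = IB/(n e t), B = V_H n e t / I.
B = (2.61×10⁻⁴)(1.21×10²⁶)(1.602×10⁻¹⁹)(1.94×10⁻³)/20.2 ≈ 0.486 T.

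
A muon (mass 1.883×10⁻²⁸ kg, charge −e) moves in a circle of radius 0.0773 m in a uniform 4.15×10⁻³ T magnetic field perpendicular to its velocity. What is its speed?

From |q|vB = mv²/r, v = |q|Br/m.
v = (1.602×10⁻¹⁹)(4.15×10⁻³)(0.0773)/1.883×10⁻²⁸ ≈ 2.73×10⁵ m/s.

v ≈ 2.73×10⁵ m/s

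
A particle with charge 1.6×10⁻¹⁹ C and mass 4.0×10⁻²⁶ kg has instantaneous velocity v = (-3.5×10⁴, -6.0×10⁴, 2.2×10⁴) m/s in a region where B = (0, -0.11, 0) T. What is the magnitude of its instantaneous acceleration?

v×B = (2420, 0, 3850) N/C.
F = q v×B = (1.6×10⁻¹⁹ C)·(2420, 0, 3850) = (3.87×10⁻¹⁶, 0, 6.16×10⁻¹⁶) N.
|a| = |F|/m = 7.276×10⁻¹⁶/4.0×10⁻²⁶ ≈ 1.82×10¹⁰ m/s².

|a| ≈ 1.82×10¹⁰ m/s²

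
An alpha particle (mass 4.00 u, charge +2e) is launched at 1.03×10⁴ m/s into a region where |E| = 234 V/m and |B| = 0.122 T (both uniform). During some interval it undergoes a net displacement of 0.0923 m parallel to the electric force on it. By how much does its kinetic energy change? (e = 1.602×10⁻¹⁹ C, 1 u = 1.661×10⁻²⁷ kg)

ΔKE ≈ 6.92×10⁻¹⁸ J

The magnetic force is always ⟂ v and does no work; only the electric force changes KE.
ΔKE = F_E · d = |q|E d = (3.204×10⁻¹⁹)(234)(0.0923) ≈ 6.92×10⁻¹⁸ J.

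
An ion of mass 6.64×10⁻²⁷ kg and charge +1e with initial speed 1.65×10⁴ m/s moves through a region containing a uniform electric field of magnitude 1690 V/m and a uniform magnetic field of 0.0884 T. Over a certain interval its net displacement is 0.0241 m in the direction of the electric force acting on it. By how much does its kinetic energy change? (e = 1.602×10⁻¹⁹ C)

ΔKE ≈ 6.52×10⁻¹⁸ J

The magnetic force is always ⟂ v and does no work; only the electric force changes KE.
ΔKE = F_E · d = |q|E d = (1.602×10⁻¹⁹)(1690)(0.0241) ≈ 6.52×10⁻¹⁸ J.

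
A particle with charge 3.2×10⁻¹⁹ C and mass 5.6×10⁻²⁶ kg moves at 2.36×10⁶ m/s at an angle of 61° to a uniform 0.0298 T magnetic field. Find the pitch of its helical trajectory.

v∥ = v cosθ = 2.36×10⁶·cos61° ≈ 1.144×10⁶ m/s.
T = 2πm/(|q|B) = 2π(5.6×10⁻²⁶)/((3.2×10⁻¹⁹)(0.0298)) ≈ 3.690×10⁻⁵ s.
pitch = v∥ T = (1.144×10⁶)(3.690×10⁻⁵) ≈ 42.2 m.

p ≈ 42.2 m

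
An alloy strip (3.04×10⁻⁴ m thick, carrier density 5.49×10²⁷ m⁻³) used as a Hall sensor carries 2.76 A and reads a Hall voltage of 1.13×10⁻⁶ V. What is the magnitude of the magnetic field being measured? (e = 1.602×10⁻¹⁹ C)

From V_H = IB/(n e t), B = V_H n e t / I.
B = (1.13×10⁻⁶)(5.49×10²⁷)(1.602×10⁻¹⁹)(3.04×10⁻⁴)/2.76 ≈ 0.109 T.

B ≈ 0.109 T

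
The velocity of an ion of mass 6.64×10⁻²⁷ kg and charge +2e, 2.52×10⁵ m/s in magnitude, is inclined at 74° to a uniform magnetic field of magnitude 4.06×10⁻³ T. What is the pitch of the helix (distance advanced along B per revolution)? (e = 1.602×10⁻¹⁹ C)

v∥ = v cosθ = 2.52×10⁵·cos74° ≈ 6.946×10⁴ m/s.
T = 2πm/(|q|B) = 2π(6.64×10⁻²⁷)/((3.204×10⁻¹⁹)(4.06×10⁻³)) ≈ 3.207×10⁻⁵ s.
pitch = v∥ T = (6.946×10⁴)(3.207×10⁻⁵) ≈ 2.23 m.

p ≈ 2.23 m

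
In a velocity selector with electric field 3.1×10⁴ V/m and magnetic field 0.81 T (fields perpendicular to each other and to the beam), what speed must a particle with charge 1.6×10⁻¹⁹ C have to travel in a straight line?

For undeflected motion the electric and magnetic forces balance: qE = qvB.
v = E/B = 3.1×10⁴/0.81 = 3.8×10⁴ m/s.

v = 3.8×10⁴ m/s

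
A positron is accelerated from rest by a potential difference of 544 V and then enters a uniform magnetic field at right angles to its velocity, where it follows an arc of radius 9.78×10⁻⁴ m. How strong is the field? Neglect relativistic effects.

v = √(2|q|V/m) = √(2·1.602×10⁻¹⁹·544/9.109×10⁻³¹) ≈ 1.383×10⁷ m/s.
B = mv/(|q|r) = (9.109×10⁻³¹)(1.383×10⁷)/((1.602×10⁻¹⁹)(9.78×10⁻⁴)) ≈ 0.0804 T.

B ≈ 0.0804 T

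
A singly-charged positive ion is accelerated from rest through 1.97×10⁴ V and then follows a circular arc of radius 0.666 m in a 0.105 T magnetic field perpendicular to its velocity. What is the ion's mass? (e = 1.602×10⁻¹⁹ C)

m ≈ 1.99×10⁻²⁶ kg

Combine |q|V = ½mv² and r = mv/(|q|B): eliminate v to get m = qB²r²/(2V).
m = (1.602×10⁻¹⁹)(0.105)²(0.666)²/(2·1.97×10⁴) ≈ 1.99×10⁻²⁶ kg.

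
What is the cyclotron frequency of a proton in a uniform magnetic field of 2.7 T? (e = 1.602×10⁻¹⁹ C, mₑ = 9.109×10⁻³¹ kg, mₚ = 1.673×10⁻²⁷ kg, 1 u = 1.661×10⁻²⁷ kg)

f ≈ 4.1×10⁷ Hz

f = |q|B/(2πm).
f = (1.602×10⁻¹⁹)(2.7)/(2π·1.673×10⁻²⁷) ≈ 4.1×10⁷ Hz.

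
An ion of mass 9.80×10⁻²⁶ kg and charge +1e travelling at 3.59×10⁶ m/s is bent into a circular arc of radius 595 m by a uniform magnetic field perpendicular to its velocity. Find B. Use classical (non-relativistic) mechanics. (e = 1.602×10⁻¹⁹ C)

B ≈ 3.69×10⁻³ T

From |q|vB = mv²/r, B = mv/(|q|r).
B = (9.80×10⁻²⁶)(3.59×10⁶)/((1.602×10⁻¹⁹)(595)) ≈ 3.69×10⁻³ T.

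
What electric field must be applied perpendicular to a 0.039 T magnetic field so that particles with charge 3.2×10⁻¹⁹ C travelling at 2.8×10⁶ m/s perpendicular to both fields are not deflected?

E = 1.1×10⁵ V/m

For straight-line motion qE = qvB, so E = vB.
E = 2.8×10⁶ × 0.039 = 1.1×10⁵ V/m.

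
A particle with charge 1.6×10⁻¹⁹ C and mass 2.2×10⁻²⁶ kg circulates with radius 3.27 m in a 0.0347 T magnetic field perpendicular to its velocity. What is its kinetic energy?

v = |q|Br/m, then KE = ½mv² = (qBr)²/(2m).
v = (1.6×10⁻¹⁹)(0.0347)(3.27)/2.2×10⁻²⁶ ≈ 8.252×10⁵ m/s.
KE = ½(2.2×10⁻²⁶)(8.252×10⁵)² ≈ 7.49×10⁻¹⁵ J.

KE ≈ 7.49×10⁻¹⁵ J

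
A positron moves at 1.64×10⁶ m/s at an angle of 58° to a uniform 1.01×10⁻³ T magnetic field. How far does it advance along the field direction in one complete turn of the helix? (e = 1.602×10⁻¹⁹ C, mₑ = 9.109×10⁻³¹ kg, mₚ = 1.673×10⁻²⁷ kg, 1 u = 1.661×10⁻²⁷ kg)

p ≈ 0.0307 m

v∥ = v cosθ = 1.64×10⁶·cos58° ≈ 8.691×10⁵ m/s.
T = 2πm/(|q|B) = 2π(9.109×10⁻³¹)/((1.602×10⁻¹⁹)(1.01×10⁻³)) ≈ 3.537×10⁻⁸ s.
pitch = v∥ T = (8.691×10⁵)(3.537×10⁻⁸) ≈ 0.0307 m.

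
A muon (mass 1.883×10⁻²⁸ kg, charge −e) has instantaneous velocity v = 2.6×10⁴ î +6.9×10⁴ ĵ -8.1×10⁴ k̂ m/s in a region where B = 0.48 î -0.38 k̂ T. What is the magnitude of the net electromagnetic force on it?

|F| ≈ 8.21×10⁻¹⁵ N

v×B = (-2.62×10⁴, -2.90×10⁴, -3.31×10⁴) N/C.
F = q v×B = (−1.602×10⁻¹⁹ C)·(-2.62×10⁴, -2.90×10⁴, -3.31×10⁴) = (4.20×10⁻¹⁵, 4.65×10⁻¹⁵, 5.31×10⁻¹⁵) N.
|F| = 8.21×10⁻¹⁵ N.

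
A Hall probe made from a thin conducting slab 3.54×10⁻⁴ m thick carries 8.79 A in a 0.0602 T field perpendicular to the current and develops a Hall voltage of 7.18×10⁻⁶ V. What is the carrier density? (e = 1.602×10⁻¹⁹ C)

n ≈ 1.30×10²⁷ m⁻³

From V_H = IB/(n e t), n = IB/(V_H e t).
n = (8.79)(0.0602)/((7.18×10⁻⁶)(1.602×10⁻¹⁹)(3.54×10⁻⁴)) ≈ 1.30×10²⁷ m⁻³.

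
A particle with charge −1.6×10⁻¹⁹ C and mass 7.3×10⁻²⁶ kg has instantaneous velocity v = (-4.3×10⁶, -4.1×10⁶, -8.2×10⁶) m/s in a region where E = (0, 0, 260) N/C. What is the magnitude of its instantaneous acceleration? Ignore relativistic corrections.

|a| ≈ 5.70×10⁸ m/s²

Only an electric field acts, so F = qE = (−1.6×10⁻¹⁹ C)·(0, 0, 260) = (0, 0, -4.16×10⁻¹⁷) N.
|a| = |F|/m = 4.160×10⁻¹⁷/7.3×10⁻²⁶ ≈ 5.70×10⁸ m/s².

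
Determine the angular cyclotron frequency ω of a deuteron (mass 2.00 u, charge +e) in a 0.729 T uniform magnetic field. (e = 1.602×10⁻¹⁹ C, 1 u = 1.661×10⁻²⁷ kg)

ω = |q|B/m.
ω = (1.602×10⁻¹⁹)(0.729)/3.322×10⁻²⁷ ≈ 3.52×10⁷ rad/s.

ω ≈ 3.52×10⁷ rad/s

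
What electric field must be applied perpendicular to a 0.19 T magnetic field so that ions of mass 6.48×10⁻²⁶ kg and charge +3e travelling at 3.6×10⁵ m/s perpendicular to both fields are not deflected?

E = 6.8×10⁴ V/m

For straight-line motion qE = qvB, so E = vB.
E = 3.6×10⁵ × 0.19 = 6.8×10⁴ V/m.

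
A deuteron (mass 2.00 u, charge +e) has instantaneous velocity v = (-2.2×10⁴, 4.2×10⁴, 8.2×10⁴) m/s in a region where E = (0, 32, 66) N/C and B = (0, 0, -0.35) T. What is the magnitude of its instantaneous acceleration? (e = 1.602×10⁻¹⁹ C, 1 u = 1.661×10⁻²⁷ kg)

v×B = (-1.47×10⁴, -7700, 0) N/C.
E + v×B = (-1.47×10⁴, -7670, 66.0) N/C.
F = q(E + v×B) = (1.602×10⁻¹⁹ C)·(-1.47×10⁴, -7670, 66.0) = (-2.35×10⁻¹⁵, -1.23×10⁻¹⁵, 1.06×10⁻¹⁷) N.
|a| = |F|/m = 2.656×10⁻¹⁵/3.322×10⁻²⁷ ≈ 8.00×10¹¹ m/s².

|a| ≈ 8.00×10¹¹ m/s²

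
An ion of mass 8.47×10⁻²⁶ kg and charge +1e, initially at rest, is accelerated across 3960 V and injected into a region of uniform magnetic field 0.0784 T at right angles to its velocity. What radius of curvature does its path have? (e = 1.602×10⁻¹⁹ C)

Acceleration: |q|V = ½mv² ⇒ v = √(2|q|V/m) = √(2·1.602×10⁻¹⁹·3960/8.47×10⁻²⁶) ≈ 1.224×10⁵ m/s.
In the field: r = mv/(|q|B) = (8.47×10⁻²⁶)(1.224×10⁵)/((1.602×10⁻¹⁹)(0.0784)) ≈ 0.825 m.

r ≈ 0.825 m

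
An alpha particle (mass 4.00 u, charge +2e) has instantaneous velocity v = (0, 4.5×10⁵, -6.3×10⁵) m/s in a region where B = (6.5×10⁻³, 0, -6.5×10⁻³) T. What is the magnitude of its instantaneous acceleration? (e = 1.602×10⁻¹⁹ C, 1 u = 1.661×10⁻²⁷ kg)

|a| ≈ 2.81×10¹¹ m/s²

v×B = (-2920, -4100, -2920) N/C.
F = q v×B = (3.204×10⁻¹⁹ C)·(-2920, -4100, -2920) = (-9.37×10⁻¹⁶, -1.31×10⁻¹⁵, -9.37×10⁻¹⁶) N.
|a| = |F|/m = 1.865×10⁻¹⁵/6.644×10⁻²⁷ ≈ 2.81×10¹¹ m/s².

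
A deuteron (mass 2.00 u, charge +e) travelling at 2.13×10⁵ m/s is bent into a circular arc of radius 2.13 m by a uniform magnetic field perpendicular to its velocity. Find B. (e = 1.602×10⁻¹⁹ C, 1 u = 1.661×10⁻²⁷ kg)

B ≈ 2.07×10⁻³ T

From |q|vB = mv²/r, B = mv/(|q|r).
B = (3.322×10⁻²⁷)(2.13×10⁵)/((1.602×10⁻¹⁹)(2.13)) ≈ 2.07×10⁻³ T.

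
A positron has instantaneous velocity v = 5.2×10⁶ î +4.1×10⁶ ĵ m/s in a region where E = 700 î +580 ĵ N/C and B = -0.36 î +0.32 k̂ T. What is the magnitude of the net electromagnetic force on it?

|F| ≈ 4.14×10⁻¹³ N

v×B = (1.31×10⁶, -1.66×10⁶, 1.48×10⁶) N/C.
E + v×B = (1.31×10⁶, -1.66×10⁶, 1.48×10⁶) N/C.
F = q(E + v×B) = (1.602×10⁻¹⁹ C)·(1.31×10⁶, -1.66×10⁶, 1.48×10⁶) = (2.10×10⁻¹³, -2.66×10⁻¹³, 2.36×10⁻¹³) N.
|F| = 4.14×10⁻¹³ N.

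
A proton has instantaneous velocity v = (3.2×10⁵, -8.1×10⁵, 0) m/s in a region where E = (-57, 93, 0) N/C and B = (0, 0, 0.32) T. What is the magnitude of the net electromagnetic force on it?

v×B = (-2.59×10⁵, -1.02×10⁵, 0) N/C.
E + v×B = (-2.59×10⁵, -1.02×10⁵, 0) N/C.
F = q(E + v×B) = (1.602×10⁻¹⁹ C)·(-2.59×10⁵, -1.02×10⁵, 0) = (-4.15×10⁻¹⁴, -1.64×10⁻¹⁴, 0) N.
|F| = 4.46×10⁻¹⁴ N.

|F| ≈ 4.46×10⁻¹⁴ N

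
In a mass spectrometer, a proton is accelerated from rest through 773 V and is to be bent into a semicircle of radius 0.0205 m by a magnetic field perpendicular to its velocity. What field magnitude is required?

v = √(2|q|V/m) = √(2·1.602×10⁻¹⁹·773/1.673×10⁻²⁷) ≈ 3.848×10⁵ m/s.
B = mv/(|q|r) = (1.673×10⁻²⁷)(3.848×10⁵)/((1.602×10⁻¹⁹)(0.0205)) ≈ 0.196 T.

B ≈ 0.196 T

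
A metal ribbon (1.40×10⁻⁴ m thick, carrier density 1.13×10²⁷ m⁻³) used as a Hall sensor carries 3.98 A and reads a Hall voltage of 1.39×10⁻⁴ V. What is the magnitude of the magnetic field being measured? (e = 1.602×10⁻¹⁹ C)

B ≈ 0.885 T

From V_H = IB/(n e t), B = V_H n e t / I.
B = (1.39×10⁻⁴)(1.13×10²⁷)(1.602×10⁻¹⁹)(1.40×10⁻⁴)/3.98 ≈ 0.885 T.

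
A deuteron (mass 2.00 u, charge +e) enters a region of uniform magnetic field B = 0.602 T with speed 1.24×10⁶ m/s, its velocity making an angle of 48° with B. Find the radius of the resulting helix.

v⊥ = v sinθ = 1.24×10⁶·sin48° ≈ 9.215×10⁵ m/s.
r = m v⊥/(|q|B) = (3.322×10⁻²⁷)(9.215×10⁵)/((1.602×10⁻¹⁹)(0.602)) ≈ 0.0317 m.

r ≈ 0.0317 m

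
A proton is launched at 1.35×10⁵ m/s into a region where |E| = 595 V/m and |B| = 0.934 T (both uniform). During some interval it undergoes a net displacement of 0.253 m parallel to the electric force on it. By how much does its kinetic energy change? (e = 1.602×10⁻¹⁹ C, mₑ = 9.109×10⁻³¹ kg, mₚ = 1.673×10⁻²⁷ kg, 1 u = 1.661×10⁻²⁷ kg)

The magnetic force is always ⟂ v and does no work; only the electric force changes KE.
ΔKE = F_E · d = |q|E d = (1.602×10⁻¹⁹)(595)(0.253) ≈ 2.41×10⁻¹⁷ J.

ΔKE ≈ 2.41×10⁻¹⁷ J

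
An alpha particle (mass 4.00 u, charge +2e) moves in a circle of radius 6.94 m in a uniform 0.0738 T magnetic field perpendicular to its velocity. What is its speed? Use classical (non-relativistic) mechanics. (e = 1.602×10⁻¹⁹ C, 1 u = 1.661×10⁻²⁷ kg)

From |q|vB = mv²/r, v = |q|Br/m.
v = (3.204×10⁻¹⁹)(0.0738)(6.94)/6.644×10⁻²⁷ ≈ 2.47×10⁷ m/s.

v ≈ 2.47×10⁷ m/s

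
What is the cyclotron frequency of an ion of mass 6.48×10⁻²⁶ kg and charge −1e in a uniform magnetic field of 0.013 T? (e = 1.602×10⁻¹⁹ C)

f ≈ 5100 Hz

f = |q|B/(2πm).
f = (1.602×10⁻¹⁹)(0.013)/(2π·6.48×10⁻²⁶) ≈ 5100 Hz.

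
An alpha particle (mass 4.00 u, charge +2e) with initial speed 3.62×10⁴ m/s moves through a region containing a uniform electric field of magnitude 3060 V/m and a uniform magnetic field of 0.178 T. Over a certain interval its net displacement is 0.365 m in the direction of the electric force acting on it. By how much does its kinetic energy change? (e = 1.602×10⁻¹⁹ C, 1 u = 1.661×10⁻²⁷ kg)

The magnetic force is always ⟂ v and does no work; only the electric force changes KE.
ΔKE = F_E · d = |q|E d = (3.204×10⁻¹⁹)(3060)(0.365) ≈ 3.58×10⁻¹⁶ J.

ΔKE ≈ 3.58×10⁻¹⁶ J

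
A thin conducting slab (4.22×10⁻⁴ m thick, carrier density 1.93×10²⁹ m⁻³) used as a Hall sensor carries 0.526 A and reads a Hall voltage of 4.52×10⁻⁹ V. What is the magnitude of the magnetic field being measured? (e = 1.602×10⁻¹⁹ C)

From V_H = IB/(n e t), B = V_H n e t / I.
B = (4.52×10⁻⁹)(1.93×10²⁹)(1.602×10⁻¹⁹)(4.22×10⁻⁴)/0.526 ≈ 0.112 T.

B ≈ 0.112 T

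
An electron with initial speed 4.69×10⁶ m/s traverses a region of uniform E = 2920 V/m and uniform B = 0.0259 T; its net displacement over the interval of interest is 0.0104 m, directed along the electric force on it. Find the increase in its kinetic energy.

ΔKE ≈ 4.86×10⁻¹⁸ J

The magnetic force is always ⟂ v and does no work; only the electric force changes KE.
ΔKE = F_E · d = |q|E d = (1.602×10⁻¹⁹)(2920)(0.0104) ≈ 4.86×10⁻¹⁸ J.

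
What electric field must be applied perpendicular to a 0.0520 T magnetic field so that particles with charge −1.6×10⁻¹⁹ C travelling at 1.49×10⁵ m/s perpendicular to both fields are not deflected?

For straight-line motion qE = qvB, so E = vB.
E = 1.49×10⁵ × 0.0520 = 7750 V/m.

E = 7750 V/m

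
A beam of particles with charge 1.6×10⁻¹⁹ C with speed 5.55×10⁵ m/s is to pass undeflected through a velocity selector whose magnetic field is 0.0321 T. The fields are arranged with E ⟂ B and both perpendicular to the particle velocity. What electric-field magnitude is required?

For straight-line motion qE = qvB, so E = vB.
E = 5.55×10⁵ × 0.0321 = 1.78×10⁴ V/m.

E = 1.78×10⁴ V/m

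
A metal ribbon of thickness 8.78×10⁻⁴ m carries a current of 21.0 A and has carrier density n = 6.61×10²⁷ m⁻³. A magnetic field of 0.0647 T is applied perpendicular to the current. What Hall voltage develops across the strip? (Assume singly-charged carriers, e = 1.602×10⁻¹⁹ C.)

V_H = IB/(n e t).
V_H = (21.0)(0.0647)/((6.61×10²⁷)(1.602×10⁻¹⁹)(8.78×10⁻⁴)) ≈ 1.46×10⁻⁶ V.

V_H ≈ 1.46×10⁻⁶ V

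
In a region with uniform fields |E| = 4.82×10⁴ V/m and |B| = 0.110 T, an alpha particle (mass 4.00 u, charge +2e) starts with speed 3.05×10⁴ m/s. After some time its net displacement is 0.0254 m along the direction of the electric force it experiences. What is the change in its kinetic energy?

ΔKE ≈ 3.92×10⁻¹⁶ J

The magnetic force is always ⟂ v and does no work; only the electric force changes KE.
ΔKE = F_E · d = |q|E d = (3.204×10⁻¹⁹)(4.82×10⁴)(0.0254) ≈ 3.92×10⁻¹⁶ J.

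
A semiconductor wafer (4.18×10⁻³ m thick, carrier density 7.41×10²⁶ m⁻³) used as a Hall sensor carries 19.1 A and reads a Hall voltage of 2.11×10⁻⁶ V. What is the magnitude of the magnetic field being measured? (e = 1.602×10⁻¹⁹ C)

B ≈ 0.0548 T

From V_H = IB/(n e t), B = V_H n e t / I.
B = (2.11×10⁻⁶)(7.41×10²⁶)(1.602×10⁻¹⁹)(4.18×10⁻³)/19.1 ≈ 0.0548 T.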